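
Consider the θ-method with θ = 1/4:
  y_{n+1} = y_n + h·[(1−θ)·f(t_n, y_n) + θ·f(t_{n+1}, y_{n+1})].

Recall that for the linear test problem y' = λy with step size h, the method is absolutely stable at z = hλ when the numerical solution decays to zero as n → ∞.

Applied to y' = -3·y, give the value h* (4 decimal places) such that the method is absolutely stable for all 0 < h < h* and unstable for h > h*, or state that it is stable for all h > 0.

On y'=λy, z=hλ:
  y_{n+1} = y_n + z·[3/4·y_n + 1/4·y_{n+1}] ⇒ (1 − 1/4z)y_{n+1} = (1 + 3/4z)y_n
  R(z) = (1 + 3/4z)/(1 − 1/4z).

Solve |R(x)|<1 on ℝ⁻.
x=-1.26: |R|=0.0418
R=−1: 1+3/4x = −1+1/4x ⇒ -1/2x=2 ⇒ x=2/(-1/2)=-4.0000
Confirm numerically:
  x=-2.466: |R|=0.52552 <1
  x=-2.259: |R|=0.44368 <1
  x=-2.123: |R|=0.38690 <1
  x=-1.954: |R|=0.31273 <1
  x=-4.406: |R|=1.09660 >1
  x=-4.350: |R|=1.08383 >1
Stable set (-4.0000, 0).

(-4.0000,0); λ=-3 ⇒ h* = (4)/3 = 1.3333.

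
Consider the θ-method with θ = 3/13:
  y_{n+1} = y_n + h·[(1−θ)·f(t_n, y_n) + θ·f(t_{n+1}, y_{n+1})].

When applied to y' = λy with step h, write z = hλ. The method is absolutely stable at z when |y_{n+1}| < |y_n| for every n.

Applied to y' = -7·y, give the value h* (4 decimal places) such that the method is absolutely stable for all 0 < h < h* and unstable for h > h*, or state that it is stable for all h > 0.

Set f=λy, z=hλ:
  y_{n+1} = y_n + z·[10/13·y_n + 3/13·y_{n+1}] ⇒ (1 − 3/13z)y_{n+1} = (1 + 10/13z)y_n
  Hence R(z) = (1 + 10/13z)/(1 − 3/13z).

Need |R(x)|<1, x<0.
x=-1.71: |R|=0.2261
R=−1: 1+10/13x = −1+3/13x ⇒ -7/13x=2 ⇒ x=2/(-7/13)=-3.7143
Confirm numerically:
  x=-3.432: |R|=0.91518 <1
  x=-3.290: |R|=0.87014 <1
  x=-1.505: |R|=0.11704 <1
  x=-4.247: |R|=1.14487 >1
  x=-3.982: |R|=1.07512 >1
So |R|<1 on (-3.7143, 0).

(-3.7143,0); λ=-7 ⇒ h* = (26/7)/7 = 0.5306.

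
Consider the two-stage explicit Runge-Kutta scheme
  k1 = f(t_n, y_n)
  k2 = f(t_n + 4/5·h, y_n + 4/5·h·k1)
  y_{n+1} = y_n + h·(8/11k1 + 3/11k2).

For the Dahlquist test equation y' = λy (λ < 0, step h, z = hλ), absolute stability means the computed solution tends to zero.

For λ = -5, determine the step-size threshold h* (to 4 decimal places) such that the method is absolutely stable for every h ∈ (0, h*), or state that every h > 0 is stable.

(-4.5833,0); λ=-5 ⇒ h* = (55/12)/5 = 0.9167.

With y'=λy (z=hλ):
  k1=λy_n ⇒ h·k1=z·y_n;  k2=λ(1+4/5z)y_n ⇒ h·k2=z(1+4/5z)y_n
  y_{n+1}/y_n = 1 + 8/11z + 3/11z(1+4/5z) = 1 + z + 12/55z²
  so R(z) = 1 + z + 12/55z².

Need |R(x)|<1, x<0.
x=-0.55: |R|=0.5160
R=1: x+12/55x²=0 ⇒ x=−55/12=-4.5833; min R=1−1/(4·12/55)=-0.1458>−1
Confirm numerically:
  x=-4.028: |R|=0.51195 <1
  x=-2.591: |R|=0.12628 <1
  x=-2.395: |R|=0.14350 <1
  x=-1.921: |R|=0.11586 <1
  x=-4.963: |R|=1.41112 >1
  x=-4.846: |R|=1.27772 >1
Interval (-4.5833, 0).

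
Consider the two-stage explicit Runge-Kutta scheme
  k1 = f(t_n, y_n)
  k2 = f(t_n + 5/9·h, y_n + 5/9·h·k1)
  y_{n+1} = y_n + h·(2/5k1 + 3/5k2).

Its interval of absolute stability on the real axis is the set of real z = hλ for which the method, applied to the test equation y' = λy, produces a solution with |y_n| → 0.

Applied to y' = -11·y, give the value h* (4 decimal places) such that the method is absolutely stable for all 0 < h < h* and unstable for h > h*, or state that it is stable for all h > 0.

(-3.0000,0); λ=-11 ⇒ h* = (3)/11 = 0.2727.

Set f=λy, z=hλ:
  k1=λy_n ⇒ h·k1=z·y_n;  k2=λ(1+5/9z)y_n ⇒ h·k2=z(1+5/9z)y_n
  y_{n+1}/y_n = 1 + 2/5z + 3/5z(1+5/9z) = 1 + z + 1/3z²
  R(z) = 1 + z + 1/3z².

Find x<0 with |R(x)|<1.
x=-1.15: |R|=0.2908
R=1: x+1/3x²=0 ⇒ x=−3=-3.0000; min R=1−1/(4·1/3)=0.2500>−1
Confirm numerically:
  x=-2.481: |R|=0.57079 <1
  x=-1.449: |R|=0.25087 <1
  x=-1.359: |R|=0.25663 <1
  x=-3.510: |R|=1.59670 >1
  x=-3.154: |R|=1.16191 >1
  x=-3.100: |R|=1.10333 >1
So |R|<1 on (-3.0000, 0).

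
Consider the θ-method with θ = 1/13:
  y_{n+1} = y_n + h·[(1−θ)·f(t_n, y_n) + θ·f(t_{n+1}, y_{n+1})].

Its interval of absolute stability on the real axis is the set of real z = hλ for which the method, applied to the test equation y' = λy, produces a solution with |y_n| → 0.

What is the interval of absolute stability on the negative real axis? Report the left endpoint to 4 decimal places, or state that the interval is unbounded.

With y'=λy (z=hλ):
  y_{n+1} = y_n + z·[12/13·y_n + 1/13·y_{n+1}] ⇒ (1 − 1/13z)y_{n+1} = (1 + 12/13z)y_n
  R(z) = (1 + 12/13z)/(1 − 1/13z).

Boundary: |R(x)|=1, x<0.
x=-0.58: |R|=0.4448
R=−1: 1+12/13x = −1+1/13x ⇒ -11/13x=2 ⇒ x=2/(-11/13)=-2.3636
Confirm numerically:
  x=-2.162: |R|=0.85371 <1
  x=-1.885: |R|=0.64629 <1
  x=-1.463: |R|=0.31501 <1
  x=-1.400: |R|=0.26389 <1
  x=-2.603: |R|=1.16875 >1
  x=-2.535: |R|=1.12134 >1
  x=-2.408: |R|=1.03167 >1
Interval (-2.3636, 0).

(-2.3636, 0).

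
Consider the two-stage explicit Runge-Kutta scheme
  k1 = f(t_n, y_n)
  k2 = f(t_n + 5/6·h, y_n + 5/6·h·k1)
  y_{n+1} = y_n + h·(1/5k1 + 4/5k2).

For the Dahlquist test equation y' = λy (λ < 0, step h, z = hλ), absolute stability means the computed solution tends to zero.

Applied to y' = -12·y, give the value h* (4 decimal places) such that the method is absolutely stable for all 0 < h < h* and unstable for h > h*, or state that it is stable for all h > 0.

(-1.5000,0); λ=-12 ⇒ h* = (3/2)/12 = 0.1250.

With y'=λy (z=hλ):
  k1=λy_n ⇒ h·k1=z·y_n;  k2=λ(1+5/6z)y_n ⇒ h·k2=z(1+5/6z)y_n
  y_{n+1}/y_n = 1 + 1/5z + 4/5z(1+5/6z) = 1 + z + 2/3z²
  Hence R(z) = 1 + z + 2/3z².

Need |R(x)|<1, x<0.
x=-1.6: |R|=1.1067
R=1: x+2/3x²=0 ⇒ x=−3/2=-1.5000; min R=1−1/(4·2/3)=0.6250>−1
Confirm numerically:
  x=-1.208: |R|=0.76484 <1
  x=-0.905: |R|=0.64102 <1
  x=-0.828: |R|=0.62906 <1
  x=-0.815: |R|=0.62782 <1
  x=-1.957: |R|=1.59623 >1
  x=-1.870: |R|=1.46127 >1
  x=-1.751: |R|=1.29300 >1
So |R|<1 on (-1.5000, 0).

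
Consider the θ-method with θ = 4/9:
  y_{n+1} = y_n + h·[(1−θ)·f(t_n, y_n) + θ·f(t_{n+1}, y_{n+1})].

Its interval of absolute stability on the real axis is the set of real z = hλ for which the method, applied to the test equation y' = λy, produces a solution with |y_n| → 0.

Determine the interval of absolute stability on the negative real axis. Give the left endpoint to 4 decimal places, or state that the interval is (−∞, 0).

(-18.0000, 0).

Test eqn y'=λy, z=hλ:
  y_{n+1} = y_n + z·[5/9·y_n + 4/9·y_{n+1}] ⇒ (1 − 4/9z)y_{n+1} = (1 + 5/9z)y_n
  ⇒ R(z) = (1 + 5/9z)/(1 − 4/9z).

Solve |R(x)|<1 on ℝ⁻.
x=-1.24: |R|=0.2006
R=−1: 1+5/9x = −1+4/9x ⇒ -1/9x=2 ⇒ x=2/(-1/9)=-18.0000
Confirm numerically:
  x=-14.201: |R|=0.94227 <1
  x=-13.881: |R|=0.93616 <1
  x=-13.062: |R|=0.91938 <1
  x=-7.600: |R|=0.73604 <1
  x=-18.495: |R|=1.00597 >1
  x=-18.108: |R|=1.00133 >1
Interval (-18.0000, 0).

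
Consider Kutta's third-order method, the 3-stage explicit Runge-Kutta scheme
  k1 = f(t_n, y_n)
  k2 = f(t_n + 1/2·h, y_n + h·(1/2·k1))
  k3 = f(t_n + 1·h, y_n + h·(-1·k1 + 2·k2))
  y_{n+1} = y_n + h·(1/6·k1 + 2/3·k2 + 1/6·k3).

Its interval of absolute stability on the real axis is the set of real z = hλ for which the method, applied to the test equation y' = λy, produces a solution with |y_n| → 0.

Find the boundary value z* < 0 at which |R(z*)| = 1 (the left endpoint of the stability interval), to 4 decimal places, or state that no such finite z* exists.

Set f=λy, z=hλ:
  order 3, 3-stage ⇒ R(z)=1+z+z^2/2+z^3/6
  (e.g. R(-1.35)=0.15119, |R|=0.15119)

Find x<0 with |R(x)|<1.
x=-1.35: |R|=0.1512
|R(-2.27)|=0.6431 |R(-2.22)|=0.5793 |R(-1.48)|=0.0749
Bisect:
  x_lo=-3.2918 |R|=2.8186  x_hi=-0.0778 |R|=0.9251
  mid=-1.68478 |R|=0.06258 →hi
  mid=-2.48827 |R|=0.96020 →hi
  mid=-2.89001 |R|=1.73690 →lo
  mid=-2.68914 |R|=1.31447 →lo
  mid=-2.58870 |R|=1.12933 →lo
  mid=-2.53849 |R|=1.04283 →lo
  mid=-2.51338 |R|=1.00104 →lo
  ...
  [-2.51279,-2.51259] ⇒ x*=-2.5127
Stable set (-2.5127, 0).

left endpoint -2.5127.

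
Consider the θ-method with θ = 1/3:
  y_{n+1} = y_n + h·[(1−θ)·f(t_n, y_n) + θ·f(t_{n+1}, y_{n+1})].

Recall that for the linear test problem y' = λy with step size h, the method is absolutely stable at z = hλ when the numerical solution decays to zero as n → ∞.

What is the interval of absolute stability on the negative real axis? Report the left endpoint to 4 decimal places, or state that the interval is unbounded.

(-6.0000, 0).

Test eqn y'=λy, z=hλ:
  y_{n+1} = y_n + z·[2/3·y_n + 1/3·y_{n+1}] ⇒ (1 − 1/3z)y_{n+1} = (1 + 2/3z)y_n
  so R(z) = (1 + 2/3z)/(1 − 1/3z).

Boundary: |R(x)|=1, x<0.
x=-1.54: |R|=0.0176
R=−1: 1+2/3x = −1+1/3x ⇒ -1/3x=2 ⇒ x=2/(-1/3)=-6.0000
Confirm numerically:
  x=-5.100: |R|=0.88889 <1
  x=-3.873: |R|=0.69053 <1
  x=-2.576: |R|=0.38594 <1
  x=-6.179: |R|=1.01950 >1
  x=-6.151: |R|=1.01650 >1
Stable set (-6.0000, 0).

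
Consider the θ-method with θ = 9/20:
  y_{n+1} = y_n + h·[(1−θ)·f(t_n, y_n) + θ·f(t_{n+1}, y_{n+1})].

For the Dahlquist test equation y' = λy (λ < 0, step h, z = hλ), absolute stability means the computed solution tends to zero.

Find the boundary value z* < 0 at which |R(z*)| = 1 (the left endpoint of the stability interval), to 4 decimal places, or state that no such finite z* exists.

z* = -20.0000.

Set f=λy, z=hλ:
  y_{n+1} = y_n + z·[11/20·y_n + 9/20·y_{n+1}] ⇒ (1 − 9/20z)y_{n+1} = (1 + 11/20z)y_n
  Hence R(z) = (1 + 11/20z)/(1 − 9/20z).

Boundary: |R(x)|=1, x<0.
x=-0.94: |R|=0.3394
R=−1: 1+11/20x = −1+9/20x ⇒ -1/10x=2 ⇒ x=2/(-1/10)=-20.0000
Confirm numerically:
  x=-17.990: |R|=0.97790 <1
  x=-11.079: |R|=0.85096 <1
  x=-8.932: |R|=0.77950 <1
  x=-20.350: |R|=1.00345 >1
  x=-20.304: |R|=1.00300 >1
  x=-20.285: |R|=1.00281 >1
So |R|<1 on (-20.0000, 0).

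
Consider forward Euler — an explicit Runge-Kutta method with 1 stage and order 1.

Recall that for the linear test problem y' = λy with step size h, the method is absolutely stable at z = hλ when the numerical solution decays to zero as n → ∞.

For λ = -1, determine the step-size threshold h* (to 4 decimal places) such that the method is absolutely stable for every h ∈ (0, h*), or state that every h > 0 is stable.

Test eqn y'=λy, z=hλ:
  order 1, 1-stage ⇒ R(z)=1+z
  (e.g. R(-1.39)=-0.39000, |R|=0.39000)

Find x<0 with |R(x)|<1.
x=-1.39: |R|=0.3900
|R(-1.39)|=0.3900 |R(-0.9)|=0.1000 |R(-0.68)|=0.3200
Bisect:
  x_lo=-2.4551 |R|=1.4551  x_hi=-0.0881 |R|=0.9119
  mid=-1.27160 |R|=0.27160 →hi
  mid=-1.86335 |R|=0.86335 →hi
  mid=-2.15923 |R|=1.15923 →lo
  mid=-2.01129 |R|=1.01129 →lo
  mid=-1.93732 |R|=0.93732 →hi
  mid=-1.97431 |R|=0.97431 →hi
  mid=-1.99280 |R|=0.99280 →hi
  mid=-2.00205 |R|=1.00205 →lo
  mid=-1.99742 |R|=0.99742 →hi
  mid=-1.99973 |R|=0.99973 →hi
  ...
  [-2.00002,-1.99988] ⇒ x*=-2.0000
Stable set (-2.0000, 0).

(-2.0000,0); λ=-1 ⇒ h* = 2.0000.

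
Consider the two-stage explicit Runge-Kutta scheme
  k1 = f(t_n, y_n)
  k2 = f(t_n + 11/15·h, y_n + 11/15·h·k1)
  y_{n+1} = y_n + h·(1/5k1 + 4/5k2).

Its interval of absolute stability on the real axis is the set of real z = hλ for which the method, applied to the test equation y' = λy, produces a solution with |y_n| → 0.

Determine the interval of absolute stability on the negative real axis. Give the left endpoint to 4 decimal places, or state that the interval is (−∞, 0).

(-1.7045, 0).

With y'=λy (z=hλ):
  k1=λy_n ⇒ h·k1=z·y_n;  k2=λ(1+11/15z)y_n ⇒ h·k2=z(1+11/15z)y_n
  y_{n+1}/y_n = 1 + 1/5z + 4/5z(1+11/15z) = 1 + z + 44/75z²
  ⇒ R(z) = 1 + z + 44/75z².

Find x<0 with |R(x)|<1.
x=-1.78: |R|=1.0788
R=1: x+44/75x²=0 ⇒ x=−75/44=-1.7045; min R=1−1/(4·44/75)=0.5739>−1
Confirm numerically:
  x=-1.156: |R|=0.62798 <1
  x=-1.149: |R|=0.62552 <1
  x=-0.853: |R|=0.57386 <1
  x=-2.118: |R|=1.51374 >1
  x=-1.769: |R|=1.06689 >1
Stable set (-1.7045, 0).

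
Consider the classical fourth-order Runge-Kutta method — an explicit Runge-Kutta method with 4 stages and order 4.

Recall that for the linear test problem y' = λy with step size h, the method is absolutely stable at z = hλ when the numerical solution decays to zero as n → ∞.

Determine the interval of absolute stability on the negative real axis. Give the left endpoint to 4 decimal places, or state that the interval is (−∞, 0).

Test eqn y'=λy, z=hλ:
  order 4, 4-stage ⇒ R(z)=1+z+z^2/2+z^3/6+z^4/24
  (e.g. R(-0.47)=0.62518, |R|=0.62518)

Find x<0 with |R(x)|<1.
x=-0.47: |R|=0.6252
|R(-2.4)|=0.5584 |R(-2.25)|=0.4507 |R(-1.27)|=0.3034
Bisect:
  x_lo=-3.1711 |R|=1.7555  x_hi=-0.3378 |R|=0.7134
  mid=-1.75446 |R|=0.27932 →hi
  mid=-2.46279 |R|=0.61311 →hi
  mid=-2.81695 |R|=1.04878 →lo
  mid=-2.63987 |R|=0.80199 →hi
  mid=-2.72841 |R|=0.91757 →hi
  mid=-2.77268 |R|=0.98115 →hi
  mid=-2.79481 |R|=1.01445 →lo
  mid=-2.78375 |R|=0.99767 →hi
  ...
  [-2.78530,-2.78513] ⇒ x*=-2.7853
Interval (-2.7853, 0).

z∈(-2.7853,0).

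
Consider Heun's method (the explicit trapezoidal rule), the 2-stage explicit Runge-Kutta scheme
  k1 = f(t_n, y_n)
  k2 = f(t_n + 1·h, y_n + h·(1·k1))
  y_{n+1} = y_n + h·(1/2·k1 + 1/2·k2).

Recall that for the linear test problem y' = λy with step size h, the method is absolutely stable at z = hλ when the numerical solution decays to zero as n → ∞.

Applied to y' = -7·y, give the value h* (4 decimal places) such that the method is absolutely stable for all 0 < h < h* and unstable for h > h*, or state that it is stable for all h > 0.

On y'=λy, z=hλ:
  order 2, 2-stage ⇒ R(z)=1+z+z^2/2
  (e.g. R(-1.05)=0.50125, |R|=0.50125)

Boundary: |R(x)|=1, x<0.
x=-1.05: |R|=0.5012
|R(-2.33)|=1.3845 |R(-1.6)|=0.6800
Bisect:
  x_lo=-2.4208 |R|=1.5093  x_hi=-0.0975 |R|=0.9073
  mid=-1.25915 |R|=0.53358 →hi
  mid=-1.83997 |R|=0.85278 →hi
  mid=-2.13039 |R|=1.13889 →lo
  mid=-1.98518 |R|=0.98529 →hi
  mid=-2.05778 |R|=1.05945 →lo
  mid=-2.02148 |R|=1.02171 →lo
  mid=-2.00333 |R|=1.00334 →lo
  mid=-1.99425 |R|=0.99427 →hi
  ...
  [-2.00007,-1.99993] ⇒ x*=-2.0000
So |R|<1 on (-2.0000, 0).

(-2.0000,0); λ=-7 ⇒ h* = 0.2857.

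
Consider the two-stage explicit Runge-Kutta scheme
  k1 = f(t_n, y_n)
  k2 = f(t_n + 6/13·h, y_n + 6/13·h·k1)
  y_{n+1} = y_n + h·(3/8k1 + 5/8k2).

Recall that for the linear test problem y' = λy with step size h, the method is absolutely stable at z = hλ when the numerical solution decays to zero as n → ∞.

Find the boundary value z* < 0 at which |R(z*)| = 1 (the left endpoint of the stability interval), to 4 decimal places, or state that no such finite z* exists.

Test eqn y'=λy, z=hλ:
  k1=λy_n ⇒ h·k1=z·y_n;  k2=λ(1+6/13z)y_n ⇒ h·k2=z(1+6/13z)y_n
  y_{n+1}/y_n = 1 + 3/8z + 5/8z(1+6/13z) = 1 + z + 15/52z²
  Hence R(z) = 1 + z + 15/52z².

Find x<0 with |R(x)|<1.
x=-1.42: |R|=0.1617
R=1: x+15/52x²=0 ⇒ x=−52/15=-3.4667; min R=1−1/(4·15/52)=0.1333>−1
Confirm numerically:
  x=-2.797: |R|=0.45969 <1
  x=-1.732: |R|=0.13333 <1
  x=-1.540: |R|=0.14412 <1
  x=-3.947: |R|=1.54689 >1
  x=-3.761: |R|=1.31932 >1
Interval (-3.4667, 0).

left endpoint -3.4667.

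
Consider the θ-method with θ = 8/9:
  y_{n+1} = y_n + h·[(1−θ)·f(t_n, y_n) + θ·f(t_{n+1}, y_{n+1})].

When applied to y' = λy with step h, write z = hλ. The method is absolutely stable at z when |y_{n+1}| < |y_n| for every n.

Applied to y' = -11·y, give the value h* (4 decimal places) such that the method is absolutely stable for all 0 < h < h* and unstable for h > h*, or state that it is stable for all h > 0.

(−∞, 0) — no finite endpoint. Any h>0 works for λ=-11.

With y'=λy (z=hλ):
  y_{n+1} = y_n + z·[1/9·y_n + 8/9·y_{n+1}] ⇒ (1 − 8/9z)y_{n+1} = (1 + 1/9z)y_n
  Hence R(z) = (1 + 1/9z)/(1 − 8/9z).

Find x<0 with |R(x)|<1.
x=-1.2: |R|=0.4194
x=-2: |R|=0.2800
x=-10: |R|=0.0112
x=-100: |R|=0.1125
θ=8/9≥1/2 ⇒ |1+1/9x|<|1−8/9x| ∀x<0 ⇒ interval (−∞,0).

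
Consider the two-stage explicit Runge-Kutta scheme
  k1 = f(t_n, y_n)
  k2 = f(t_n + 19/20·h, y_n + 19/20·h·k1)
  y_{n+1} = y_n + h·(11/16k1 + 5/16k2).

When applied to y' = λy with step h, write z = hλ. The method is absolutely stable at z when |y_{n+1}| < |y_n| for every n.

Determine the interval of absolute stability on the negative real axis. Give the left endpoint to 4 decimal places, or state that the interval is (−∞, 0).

z∈(-3.3684,0).

Test eqn y'=λy, z=hλ:
  k1=λy_n ⇒ h·k1=z·y_n;  k2=λ(1+19/20z)y_n ⇒ h·k2=z(1+19/20z)y_n
  y_{n+1}/y_n = 1 + 11/16z + 5/16z(1+19/20z) = 1 + z + 19/64z²
  R(z) = 1 + z + 19/64z².

Need |R(x)|<1, x<0.
x=-1.24: |R|=0.2165
R=1: x+19/64x²=0 ⇒ x=−64/19=-3.3684; min R=1−1/(4·19/64)=0.1579>−1
Confirm numerically:
  x=-3.160: |R|=0.80448 <1
  x=-3.048: |R|=0.71006 <1
  x=-2.501: |R|=0.35595 <1
  x=-1.480: |R|=0.17028 <1
  x=-3.774: |R|=1.45441 >1
  x=-3.669: |R|=1.32740 >1
Stable set (-3.3684, 0).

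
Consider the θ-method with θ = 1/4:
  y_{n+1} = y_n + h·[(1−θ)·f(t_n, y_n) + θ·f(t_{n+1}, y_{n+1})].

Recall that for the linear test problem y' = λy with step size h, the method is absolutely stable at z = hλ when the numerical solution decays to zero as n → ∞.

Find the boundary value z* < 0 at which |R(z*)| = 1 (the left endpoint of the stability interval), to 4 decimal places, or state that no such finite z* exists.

z* = -4.0000.

On y'=λy, z=hλ:
  y_{n+1} = y_n + z·[3/4·y_n + 1/4·y_{n+1}] ⇒ (1 − 1/4z)y_{n+1} = (1 + 3/4z)y_n
  R(z) = (1 + 3/4z)/(1 − 1/4z).

Find x<0 with |R(x)|<1.
x=-0.38: |R|=0.6530
R=−1: 1+3/4x = −1+1/4x ⇒ -1/2x=2 ⇒ x=2/(-1/2)=-4.0000
Confirm numerically:
  x=-3.394: |R|=0.83608 <1
  x=-2.925: |R|=0.68953 <1
  x=-2.547: |R|=0.55613 <1
  x=-1.759: |R|=0.22174 <1
  x=-4.101: |R|=1.02494 >1
  x=-4.090: |R|=1.02225 >1
Interval (-4.0000, 0).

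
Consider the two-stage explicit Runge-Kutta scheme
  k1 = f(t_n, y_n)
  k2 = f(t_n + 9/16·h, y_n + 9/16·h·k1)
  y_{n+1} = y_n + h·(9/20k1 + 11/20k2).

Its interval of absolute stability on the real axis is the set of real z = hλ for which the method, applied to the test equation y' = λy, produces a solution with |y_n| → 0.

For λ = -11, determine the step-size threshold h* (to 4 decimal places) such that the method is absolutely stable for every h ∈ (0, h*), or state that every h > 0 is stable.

On y'=λy, z=hλ:
  k1=λy_n ⇒ h·k1=z·y_n;  k2=λ(1+9/16z)y_n ⇒ h·k2=z(1+9/16z)y_n
  y_{n+1}/y_n = 1 + 9/20z + 11/20z(1+9/16z) = 1 + z + 99/320z²
  ⇒ R(z) = 1 + z + 99/320z².

Need |R(x)|<1, x<0.
x=-0.67: |R|=0.4689
R=1: x+99/320x²=0 ⇒ x=−320/99=-3.2323; min R=1−1/(4·99/320)=0.1919>−1
Confirm numerically:
  x=-2.573: |R|=0.47516 <1
  x=-2.122: |R|=0.27108 <1
  x=-1.687: |R|=0.19347 <1
  x=-3.811: |R|=1.68228 >1
  x=-3.480: |R|=1.26665 >1
Interval (-3.2323, 0).

(-3.2323,0); λ=-11 ⇒ h* = (320/99)/11 = 0.2938.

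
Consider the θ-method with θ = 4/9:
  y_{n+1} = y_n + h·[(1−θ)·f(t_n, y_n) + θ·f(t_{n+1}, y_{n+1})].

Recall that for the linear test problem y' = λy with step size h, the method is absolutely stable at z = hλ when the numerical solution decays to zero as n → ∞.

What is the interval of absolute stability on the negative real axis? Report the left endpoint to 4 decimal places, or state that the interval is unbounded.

With y'=λy (z=hλ):
  y_{n+1} = y_n + z·[5/9·y_n + 4/9·y_{n+1}] ⇒ (1 − 4/9z)y_{n+1} = (1 + 5/9z)y_n
  so R(z) = (1 + 5/9z)/(1 − 4/9z).

Need |R(x)|<1, x<0.
x=-1.03: |R|=0.2934
R=−1: 1+5/9x = −1+4/9x ⇒ -1/9x=2 ⇒ x=2/(-1/9)=-18.0000
Confirm numerically:
  x=-17.136: |R|=0.98886 <1
  x=-16.173: |R|=0.97521 <1
  x=-11.756: |R|=0.88855 <1
  x=-18.515: |R|=1.00620 >1
  x=-18.180: |R|=1.00220 >1
So |R|<1 on (-18.0000, 0).

(-18.0000, 0).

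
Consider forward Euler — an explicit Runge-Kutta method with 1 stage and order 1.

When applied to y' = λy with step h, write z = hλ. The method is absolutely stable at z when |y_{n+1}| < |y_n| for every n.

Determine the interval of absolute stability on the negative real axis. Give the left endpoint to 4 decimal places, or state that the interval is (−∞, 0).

With y'=λy (z=hλ):
  order 1, 1-stage ⇒ R(z)=1+z
  (e.g. R(-1.02)=-0.02000, |R|=0.02000)

Find x<0 with |R(x)|<1.
x=-1.02: |R|=0.0200
|R(-2.24)|=1.2400 |R(-1.7)|=0.7000 |R(-0.52)|=0.4800
Bisect:
  x_lo=-2.5416 |R|=1.5416  x_hi=-0.1150 |R|=0.8850
  mid=-1.32831 |R|=0.32831 →hi
  mid=-1.93498 |R|=0.93498 →hi
  mid=-2.23831 |R|=1.23831 →lo
  mid=-2.08664 |R|=1.08664 →lo
  mid=-2.01081 |R|=1.01081 →lo
  mid=-1.97289 |R|=0.97289 →hi
  mid=-1.99185 |R|=0.99185 →hi
  mid=-2.00133 |R|=1.00133 →lo
  mid=-1.99659 |R|=0.99659 →hi
  ...
  [-2.00015,-2.00000] ⇒ x*=-2.0000
Interval (-2.0000, 0).

z∈(-2.0000,0).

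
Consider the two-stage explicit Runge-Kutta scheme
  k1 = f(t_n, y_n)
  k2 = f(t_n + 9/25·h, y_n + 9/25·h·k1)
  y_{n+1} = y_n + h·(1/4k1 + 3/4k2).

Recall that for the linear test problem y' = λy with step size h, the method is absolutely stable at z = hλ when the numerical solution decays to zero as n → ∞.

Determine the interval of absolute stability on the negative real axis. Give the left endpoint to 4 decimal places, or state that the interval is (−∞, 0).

On y'=λy, z=hλ:
  k1=λy_n ⇒ h·k1=z·y_n;  k2=λ(1+9/25z)y_n ⇒ h·k2=z(1+9/25z)y_n
  y_{n+1}/y_n = 1 + 1/4z + 3/4z(1+9/25z) = 1 + z + 27/100z²
  Hence R(z) = 1 + z + 27/100z².

Find x<0 with |R(x)|<1.
x=-1.78: |R|=0.0755
R=1: x+27/100x²=0 ⇒ x=−100/27=-3.7037; min R=1−1/(4·27/100)=0.0741>−1
Confirm numerically:
  x=-3.149: |R|=0.52837 <1
  x=-1.956: |R|=0.07700 <1
  x=-1.943: |R|=0.07632 <1
  x=-4.048: |R|=1.37630 >1
  x=-3.884: |R|=1.18907 >1
So |R|<1 on (-3.7037, 0).

z∈(-3.7037,0).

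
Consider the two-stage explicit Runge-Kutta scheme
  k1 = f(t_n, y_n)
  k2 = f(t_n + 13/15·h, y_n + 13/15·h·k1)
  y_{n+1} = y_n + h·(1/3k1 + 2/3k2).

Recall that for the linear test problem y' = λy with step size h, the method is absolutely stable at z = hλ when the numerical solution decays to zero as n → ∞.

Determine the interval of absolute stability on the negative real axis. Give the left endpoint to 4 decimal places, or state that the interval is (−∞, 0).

Set f=λy, z=hλ:
  k1=λy_n ⇒ h·k1=z·y_n;  k2=λ(1+13/15z)y_n ⇒ h·k2=z(1+13/15z)y_n
  y_{n+1}/y_n = 1 + 1/3z + 2/3z(1+13/15z) = 1 + z + 26/45z²
  R(z) = 1 + z + 26/45z².

Find x<0 with |R(x)|<1.
x=-0.58: |R|=0.6144
R=1: x+26/45x²=0 ⇒ x=−45/26=-1.7308; min R=1−1/(4·26/45)=0.5673>−1
Confirm numerically:
  x=-1.385: |R|=0.72331 <1
  x=-1.346: |R|=0.70077 <1
  x=-1.135: |R|=0.60931 <1
  x=-0.765: |R|=0.57313 <1
  x=-2.056: |R|=1.38635 >1
  x=-1.946: |R|=1.24200 >1
So |R|<1 on (-1.7308, 0).

z∈(-1.7308,0).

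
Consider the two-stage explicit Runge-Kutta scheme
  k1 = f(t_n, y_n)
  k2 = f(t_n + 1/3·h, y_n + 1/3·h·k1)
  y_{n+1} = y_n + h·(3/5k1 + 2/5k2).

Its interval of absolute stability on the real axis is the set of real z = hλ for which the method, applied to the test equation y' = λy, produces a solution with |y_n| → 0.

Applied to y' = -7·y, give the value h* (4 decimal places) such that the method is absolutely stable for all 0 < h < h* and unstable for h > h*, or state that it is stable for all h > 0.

On y'=λy, z=hλ:
  k1=λy_n ⇒ h·k1=z·y_n;  k2=λ(1+1/3z)y_n ⇒ h·k2=z(1+1/3z)y_n
  y_{n+1}/y_n = 1 + 3/5z + 2/5z(1+1/3z) = 1 + z + 2/15z²
  R(z) = 1 + z + 2/15z².

Boundary: |R(x)|=1, x<0.
x=-0.93: |R|=0.1853
R=1: x+2/15x²=0 ⇒ x=−15/2=-7.5000; min R=1−1/(4·2/15)=-0.8750>−1
Confirm numerically:
  x=-7.299: |R|=0.80439 <1
  x=-6.010: |R|=0.19399 <1
  x=-3.883: |R|=0.87264 <1
  x=-3.636: |R|=0.87327 <1
  x=-8.040: |R|=1.57888 >1
  x=-7.998: |R|=1.53107 >1
  x=-7.866: |R|=1.38386 >1
Interval (-7.5000, 0).

(-7.5000,0); λ=-7 ⇒ h* = (15/2)/7 = 1.0714.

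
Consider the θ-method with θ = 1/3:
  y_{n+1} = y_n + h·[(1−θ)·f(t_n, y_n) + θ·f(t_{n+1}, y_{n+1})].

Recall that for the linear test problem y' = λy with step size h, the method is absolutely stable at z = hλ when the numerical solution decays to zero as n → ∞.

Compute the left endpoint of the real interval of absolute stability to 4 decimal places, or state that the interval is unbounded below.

With y'=λy (z=hλ):
  y_{n+1} = y_n + z·[2/3·y_n + 1/3·y_{n+1}] ⇒ (1 − 1/3z)y_{n+1} = (1 + 2/3z)y_n
  ⇒ R(z) = (1 + 2/3z)/(1 − 1/3z).

Boundary: |R(x)|=1, x<0.
x=-1.15: |R|=0.1687
R=−1: 1+2/3x = −1+1/3x ⇒ -1/3x=2 ⇒ x=2/(-1/3)=-6.0000
Confirm numerically:
  x=-4.275: |R|=0.76289 <1
  x=-2.921: |R|=0.47999 <1
  x=-2.422: |R|=0.34010 <1
  x=-2.417: |R|=0.33856 <1
  x=-6.598: |R|=1.06230 >1
  x=-6.376: |R|=1.04010 >1
  x=-6.045: |R|=1.00498 >1
Interval (-6.0000, 0).

left endpoint -6.0000.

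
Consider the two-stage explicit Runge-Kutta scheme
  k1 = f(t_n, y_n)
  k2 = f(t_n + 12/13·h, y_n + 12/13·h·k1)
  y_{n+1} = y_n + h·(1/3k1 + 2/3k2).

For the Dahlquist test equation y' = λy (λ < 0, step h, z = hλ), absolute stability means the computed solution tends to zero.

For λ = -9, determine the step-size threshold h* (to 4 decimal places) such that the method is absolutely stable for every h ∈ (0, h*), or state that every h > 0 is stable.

With y'=λy (z=hλ):
  k1=λy_n ⇒ h·k1=z·y_n;  k2=λ(1+12/13z)y_n ⇒ h·k2=z(1+12/13z)y_n
  y_{n+1}/y_n = 1 + 1/3z + 2/3z(1+12/13z) = 1 + z + 8/13z²
  Hence R(z) = 1 + z + 8/13z².

Solve |R(x)|<1 on ℝ⁻.
x=-0.73: |R|=0.5979
R=1: x+8/13x²=0 ⇒ x=−13/8=-1.6250; min R=1−1/(4·8/13)=0.5938>−1
Confirm numerically:
  x=-1.550: |R|=0.92846 <1
  x=-1.429: |R|=0.82764 <1
  x=-0.979: |R|=0.61081 <1
  x=-2.186: |R|=1.75467 >1
  x=-1.839: |R|=1.24218 >1
  x=-1.736: |R|=1.11858 >1
Interval (-1.6250, 0).

(-1.6250,0); λ=-9 ⇒ h* = (13/8)/9 = 0.1806.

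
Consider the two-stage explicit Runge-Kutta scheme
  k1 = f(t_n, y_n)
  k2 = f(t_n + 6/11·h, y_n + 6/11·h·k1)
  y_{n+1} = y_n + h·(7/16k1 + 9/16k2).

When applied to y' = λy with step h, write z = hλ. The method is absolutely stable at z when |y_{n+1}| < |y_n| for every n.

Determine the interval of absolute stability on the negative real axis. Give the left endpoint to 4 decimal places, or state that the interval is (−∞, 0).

z∈(-3.2593,0).

On y'=λy, z=hλ:
  k1=λy_n ⇒ h·k1=z·y_n;  k2=λ(1+6/11z)y_n ⇒ h·k2=z(1+6/11z)y_n
  y_{n+1}/y_n = 1 + 7/16z + 9/16z(1+6/11z) = 1 + z + 27/88z²
  so R(z) = 1 + z + 27/88z².

Boundary: |R(x)|=1, x<0.
x=-1.14: |R|=0.2587
R=1: x+27/88x²=0 ⇒ x=−88/27=-3.2593; min R=1−1/(4·27/88)=0.1852>−1
Confirm numerically:
  x=-2.639: |R|=0.49778 <1
  x=-2.016: |R|=0.23099 <1
  x=-1.919: |R|=0.21088 <1
  x=-1.633: |R|=0.18519 <1
  x=-3.712: |R|=1.51563 >1
  x=-3.464: |R|=1.21760 >1
Stable set (-3.2593, 0).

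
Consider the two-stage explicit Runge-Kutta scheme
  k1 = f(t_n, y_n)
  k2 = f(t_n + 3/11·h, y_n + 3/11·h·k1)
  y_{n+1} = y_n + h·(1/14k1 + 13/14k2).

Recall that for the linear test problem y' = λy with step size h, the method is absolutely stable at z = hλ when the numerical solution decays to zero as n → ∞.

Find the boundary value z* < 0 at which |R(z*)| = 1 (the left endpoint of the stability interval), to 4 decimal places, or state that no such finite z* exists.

left endpoint -3.9487.

Test eqn y'=λy, z=hλ:
  k1=λy_n ⇒ h·k1=z·y_n;  k2=λ(1+3/11z)y_n ⇒ h·k2=z(1+3/11z)y_n
  y_{n+1}/y_n = 1 + 1/14z + 13/14z(1+3/11z) = 1 + z + 39/154z²
  ⇒ R(z) = 1 + z + 39/154z².

Solve |R(x)|<1 on ℝ⁻.
x=-1.4: |R|=0.0964
R=1: x+39/154x²=0 ⇒ x=−154/39=-3.9487; min R=1−1/(4·39/154)=0.0128>−1
Confirm numerically:
  x=-3.511: |R|=0.61080 <1
  x=-2.964: |R|=0.26085 <1
  x=-2.882: |R|=0.22145 <1
  x=-1.994: |R|=0.01292 <1
  x=-4.432: |R|=1.54243 >1
  x=-4.410: |R|=1.51517 >1
  x=-4.328: |R|=1.41571 >1
Stable set (-3.9487, 0).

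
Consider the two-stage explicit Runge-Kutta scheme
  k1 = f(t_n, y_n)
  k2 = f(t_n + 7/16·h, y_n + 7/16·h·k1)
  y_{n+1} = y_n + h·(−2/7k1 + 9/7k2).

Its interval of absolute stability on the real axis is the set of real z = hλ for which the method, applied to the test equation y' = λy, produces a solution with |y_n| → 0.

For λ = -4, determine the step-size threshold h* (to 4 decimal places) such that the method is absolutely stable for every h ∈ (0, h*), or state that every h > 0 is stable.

(-1.7778,0); λ=-4 ⇒ h* = (16/9)/4 = 0.4444.

Test eqn y'=λy, z=hλ:
  k1=λy_n ⇒ h·k1=z·y_n;  k2=λ(1+7/16z)y_n ⇒ h·k2=z(1+7/16z)y_n
  y_{n+1}/y_n = 1 − 2/7z + 9/7z(1+7/16z) = 1 + z + 9/16z²
  R(z) = 1 + z + 9/16z².

Need |R(x)|<1, x<0.
x=-0.83: |R|=0.5575
R=1: x+9/16x²=0 ⇒ x=−16/9=-1.7778; min R=1−1/(4·9/16)=0.5556>−1
Confirm numerically:
  x=-1.698: |R|=0.92380 <1
  x=-1.579: |R|=0.82345 <1
  x=-1.429: |R|=0.71965 <1
  x=-2.340: |R|=1.74002 >1
  x=-2.316: |R|=1.70117 >1
So |R|<1 on (-1.7778, 0).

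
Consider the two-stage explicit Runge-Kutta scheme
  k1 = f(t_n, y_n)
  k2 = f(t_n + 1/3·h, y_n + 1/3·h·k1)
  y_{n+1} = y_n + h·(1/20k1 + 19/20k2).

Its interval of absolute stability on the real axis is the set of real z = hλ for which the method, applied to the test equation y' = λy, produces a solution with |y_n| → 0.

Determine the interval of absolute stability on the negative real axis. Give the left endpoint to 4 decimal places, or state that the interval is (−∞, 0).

(-3.1579, 0).

On y'=λy, z=hλ:
  k1=λy_n ⇒ h·k1=z·y_n;  k2=λ(1+1/3z)y_n ⇒ h·k2=z(1+1/3z)y_n
  y_{n+1}/y_n = 1 + 1/20z + 19/20z(1+1/3z) = 1 + z + 19/60z²
  Hence R(z) = 1 + z + 19/60z².

Find x<0 with |R(x)|<1.
x=-0.79: |R|=0.4076
R=1: x+19/60x²=0 ⇒ x=−60/19=-3.1579; min R=1−1/(4·19/60)=0.2105>−1
Confirm numerically:
  x=-2.263: |R|=0.35870 <1
  x=-2.006: |R|=0.26828 <1
  x=-1.803: |R|=0.22642 <1
  x=-1.733: |R|=0.21804 <1
  x=-3.452: |R|=1.32150 >1
  x=-3.341: |R|=1.19372 >1
Stable set (-3.1579, 0).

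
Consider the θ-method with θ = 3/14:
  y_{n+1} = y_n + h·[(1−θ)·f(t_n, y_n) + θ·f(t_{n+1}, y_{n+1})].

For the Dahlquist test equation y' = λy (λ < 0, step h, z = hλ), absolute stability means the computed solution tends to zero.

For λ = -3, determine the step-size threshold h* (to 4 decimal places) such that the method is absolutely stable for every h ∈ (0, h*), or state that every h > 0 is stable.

(-3.5000,0); λ=-3 ⇒ h* = (7/2)/3 = 1.1667.

Test eqn y'=λy, z=hλ:
  y_{n+1} = y_n + z·[11/14·y_n + 3/14·y_{n+1}] ⇒ (1 − 3/14z)y_{n+1} = (1 + 11/14z)y_n
  ⇒ R(z) = (1 + 11/14z)/(1 − 3/14z).

Find x<0 with |R(x)|<1.
x=-0.72: |R|=0.3762
R=−1: 1+11/14x = −1+3/14x ⇒ -4/7x=2 ⇒ x=2/(-4/7)=-3.5000
Confirm numerically:
  x=-3.175: |R|=0.88948 <1
  x=-2.576: |R|=0.65979 <1
  x=-1.952: |R|=0.37631 <1
  x=-1.805: |R|=0.30157 <1
  x=-3.737: |R|=1.07521 >1
  x=-3.696: |R|=1.06250 >1
Stable set (-3.5000, 0).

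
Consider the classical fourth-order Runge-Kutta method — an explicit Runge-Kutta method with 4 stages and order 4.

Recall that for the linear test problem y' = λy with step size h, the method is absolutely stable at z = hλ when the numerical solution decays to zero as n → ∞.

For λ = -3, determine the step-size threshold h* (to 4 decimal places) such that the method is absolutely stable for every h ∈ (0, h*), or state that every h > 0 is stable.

(-2.7853,0); λ=-3 ⇒ h* = 0.9284.

With y'=λy (z=hλ):
  order 4, 4-stage ⇒ R(z)=1+z+z^2/2+z^3/6+z^4/24
  (e.g. R(-0.33)=0.71895, |R|=0.71895)

Find x<0 with |R(x)|<1.
x=-0.33: |R|=0.7190
|R(-2.32)|=0.4971 |R(-2.12)|=0.3808 |R(-1.81)|=0.2870
Bisect:
  x_lo=-3.1289 |R|=1.6542  x_hi=-0.2181 |R|=0.8040
  mid=-1.67349 |R|=0.27247 →hi
  mid=-2.40118 |R|=0.55937 →hi
  mid=-2.76502 |R|=0.96987 →hi
  mid=-2.94695 |R|=1.27236 →lo
  mid=-2.85598 |R|=1.11192 →lo
  mid=-2.81050 |R|=1.03868 →lo
  mid=-2.78776 |R|=1.00373 →lo
  ...
  [-2.78545,-2.78528] ⇒ x*=-2.7853
Interval (-2.7853, 0).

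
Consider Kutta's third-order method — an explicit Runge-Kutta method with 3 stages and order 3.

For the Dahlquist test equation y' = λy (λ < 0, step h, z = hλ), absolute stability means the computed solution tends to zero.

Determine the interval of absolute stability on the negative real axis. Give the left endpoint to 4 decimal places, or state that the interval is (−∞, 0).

Test eqn y'=λy, z=hλ:
  order 3, 3-stage ⇒ R(z)=1+z+z^2/2+z^3/6
  (e.g. R(-1.18)=0.24236, |R|=0.24236)

Find x<0 with |R(x)|<1.
x=-1.18: |R|=0.2424
|R(-2.52)|=1.0120 |R(-0.62)|=0.5325 |R(-0.51)|=0.5979
Bisect:
  x_lo=-2.8172 |R|=1.5754  x_hi=-0.3811 |R|=0.6823
  mid=-1.59917 |R|=0.00210 →hi
  mid=-2.20818 |R|=0.56469 →hi
  mid=-2.51269 |R|=0.99992 →hi
  mid=-2.66495 |R|=1.26836 →lo
  mid=-2.58882 |R|=1.12953 →lo
  mid=-2.55076 |R|=1.06360 →lo
  mid=-2.53173 |R|=1.03148 →lo
  mid=-2.52221 |R|=1.01563 →lo
  ...
  [-2.51284,-2.51269] ⇒ x*=-2.5127
Stable set (-2.5127, 0).

(-2.5127, 0).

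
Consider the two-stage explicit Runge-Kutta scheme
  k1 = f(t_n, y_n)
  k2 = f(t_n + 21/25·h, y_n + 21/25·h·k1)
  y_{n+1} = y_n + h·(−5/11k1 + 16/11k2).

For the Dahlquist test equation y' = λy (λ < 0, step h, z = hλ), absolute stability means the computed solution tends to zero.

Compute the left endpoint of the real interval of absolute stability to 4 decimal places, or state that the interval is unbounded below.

left endpoint -0.8185.

Set f=λy, z=hλ:
  k1=λy_n ⇒ h·k1=z·y_n;  k2=λ(1+21/25z)y_n ⇒ h·k2=z(1+21/25z)y_n
  y_{n+1}/y_n = 1 − 5/11z + 16/11z(1+21/25z) = 1 + z + 336/275z²
  ⇒ R(z) = 1 + z + 336/275z².

Find x<0 with |R(x)|<1.
x=-1.63: |R|=2.6162
R=1: x+336/275x²=0 ⇒ x=−275/336=-0.8185; min R=1−1/(4·336/275)=0.7954>−1
Confirm numerically:
  x=-0.670: |R|=0.87847 <1
  x=-0.651: |R|=0.86681 <1
  x=-0.367: |R|=0.79757 <1
  x=-1.358: |R|=1.89523 >1
  x=-0.917: |R|=1.11041 >1
So |R|<1 on (-0.8185, 0).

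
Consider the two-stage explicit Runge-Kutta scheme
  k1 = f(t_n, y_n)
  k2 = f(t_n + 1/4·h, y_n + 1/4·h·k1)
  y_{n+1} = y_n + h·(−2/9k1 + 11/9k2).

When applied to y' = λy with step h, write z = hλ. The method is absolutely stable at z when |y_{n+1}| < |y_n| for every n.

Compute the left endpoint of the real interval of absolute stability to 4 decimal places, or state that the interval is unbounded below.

left endpoint -3.2727.

On y'=λy, z=hλ:
  k1=λy_n ⇒ h·k1=z·y_n;  k2=λ(1+1/4z)y_n ⇒ h·k2=z(1+1/4z)y_n
  y_{n+1}/y_n = 1 − 2/9z + 11/9z(1+1/4z) = 1 + z + 11/36z²
  so R(z) = 1 + z + 11/36z².

Need |R(x)|<1, x<0.
x=-1.79: |R|=0.1890
R=1: x+11/36x²=0 ⇒ x=−36/11=-3.2727; min R=1−1/(4·11/36)=0.1818>−1
Confirm numerically:
  x=-3.211: |R|=0.93944 <1
  x=-3.074: |R|=0.81334 <1
  x=-1.456: |R|=0.19176 <1
  x=-3.800: |R|=1.61222 >1
  x=-3.554: |R|=1.30545 >1
  x=-3.464: |R|=1.20245 >1
Stable set (-3.2727, 0).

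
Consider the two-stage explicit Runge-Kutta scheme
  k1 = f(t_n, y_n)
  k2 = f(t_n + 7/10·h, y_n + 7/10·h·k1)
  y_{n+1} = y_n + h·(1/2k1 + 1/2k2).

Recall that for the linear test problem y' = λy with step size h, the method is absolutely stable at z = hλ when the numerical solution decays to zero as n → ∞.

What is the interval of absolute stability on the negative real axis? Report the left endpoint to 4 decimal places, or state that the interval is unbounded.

Set f=λy, z=hλ:
  k1=λy_n ⇒ h·k1=z·y_n;  k2=λ(1+7/10z)y_n ⇒ h·k2=z(1+7/10z)y_n
  y_{n+1}/y_n = 1 + 1/2z + 1/2z(1+7/10z) = 1 + z + 7/20z²
  ⇒ R(z) = 1 + z + 7/20z².

Need |R(x)|<1, x<0.
x=-0.64: |R|=0.5034
R=1: x+7/20x²=0 ⇒ x=−20/7=-2.8571; min R=1−1/(4·7/20)=0.2857>−1
Confirm numerically:
  x=-2.769: |R|=0.91458 <1
  x=-2.647: |R|=0.80531 <1
  x=-1.648: |R|=0.30257 <1
  x=-1.505: |R|=0.28776 <1
  x=-3.239: |R|=1.43289 >1
  x=-2.963: |R|=1.10978 >1
  x=-2.896: |R|=1.03939 >1
So |R|<1 on (-2.8571, 0).

z∈(-2.8571,0).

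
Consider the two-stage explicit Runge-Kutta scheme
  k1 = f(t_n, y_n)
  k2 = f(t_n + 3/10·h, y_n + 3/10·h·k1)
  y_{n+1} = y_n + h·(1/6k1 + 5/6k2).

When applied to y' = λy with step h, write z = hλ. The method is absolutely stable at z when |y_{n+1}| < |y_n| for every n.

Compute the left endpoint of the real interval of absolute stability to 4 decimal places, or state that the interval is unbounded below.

On y'=λy, z=hλ:
  k1=λy_n ⇒ h·k1=z·y_n;  k2=λ(1+3/10z)y_n ⇒ h·k2=z(1+3/10z)y_n
  y_{n+1}/y_n = 1 + 1/6z + 5/6z(1+3/10z) = 1 + z + 1/4z²
  R(z) = 1 + z + 1/4z².

Solve |R(x)|<1 on ℝ⁻.
x=-0.79: |R|=0.3660
R=1: x+1/4x²=0 ⇒ x=−4=-4.0000; min R=1−1/(4·1/4)=0.0000>−1
Confirm numerically:
  x=-3.722: |R|=0.74132 <1
  x=-2.173: |R|=0.00748 <1
  x=-2.096: |R|=0.00230 <1
  x=-2.014: |R|=0.00005 <1
  x=-4.524: |R|=1.59264 >1
  x=-4.183: |R|=1.19137 >1
Stable set (-4.0000, 0).

z* = -4.0000.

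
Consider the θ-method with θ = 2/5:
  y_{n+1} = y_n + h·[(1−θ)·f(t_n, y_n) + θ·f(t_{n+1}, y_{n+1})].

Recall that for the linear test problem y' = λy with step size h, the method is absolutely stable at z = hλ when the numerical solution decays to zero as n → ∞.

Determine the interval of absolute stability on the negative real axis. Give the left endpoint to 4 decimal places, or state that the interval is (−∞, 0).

Set f=λy, z=hλ:
  y_{n+1} = y_n + z·[3/5·y_n + 2/5·y_{n+1}] ⇒ (1 − 2/5z)y_{n+1} = (1 + 3/5z)y_n
  R(z) = (1 + 3/5z)/(1 − 2/5z).

Need |R(x)|<1, x<0.
x=-1.44: |R|=0.0863
R=−1: 1+3/5x = −1+2/5x ⇒ -1/5x=2 ⇒ x=2/(-1/5)=-10.0000
Confirm numerically:
  x=-6.338: |R|=0.79283 <1
  x=-4.532: |R|=0.61121 <1
  x=-4.105: |R|=0.55375 <1
  x=-10.537: |R|=1.02060 >1
  x=-10.184: |R|=1.00725 >1
Stable set (-10.0000, 0).

z∈(-10.0000,0).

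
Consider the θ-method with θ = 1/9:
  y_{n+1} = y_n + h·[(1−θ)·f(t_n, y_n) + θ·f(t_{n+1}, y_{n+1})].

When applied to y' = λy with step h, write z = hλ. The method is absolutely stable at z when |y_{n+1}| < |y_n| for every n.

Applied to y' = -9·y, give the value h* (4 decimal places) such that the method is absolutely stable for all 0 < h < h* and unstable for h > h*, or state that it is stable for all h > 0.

(-2.5714,0); λ=-9 ⇒ h* = (18/7)/9 = 0.2857.

On y'=λy, z=hλ:
  y_{n+1} = y_n + z·[8/9·y_n + 1/9·y_{n+1}] ⇒ (1 − 1/9z)y_{n+1} = (1 + 8/9z)y_n
  so R(z) = (1 + 8/9z)/(1 − 1/9z).

Solve |R(x)|<1 on ℝ⁻.
x=-1.62: |R|=0.3729
R=−1: 1+8/9x = −1+1/9x ⇒ -7/9x=2 ⇒ x=2/(-7/9)=-2.5714
Confirm numerically:
  x=-1.379: |R|=0.19578 <1
  x=-1.218: |R|=0.07281 <1
  x=-1.102: |R|=0.01821 <1
  x=-2.882: |R|=1.18297 >1
  x=-2.725: |R|=1.09168 >1
Stable set (-2.5714, 0).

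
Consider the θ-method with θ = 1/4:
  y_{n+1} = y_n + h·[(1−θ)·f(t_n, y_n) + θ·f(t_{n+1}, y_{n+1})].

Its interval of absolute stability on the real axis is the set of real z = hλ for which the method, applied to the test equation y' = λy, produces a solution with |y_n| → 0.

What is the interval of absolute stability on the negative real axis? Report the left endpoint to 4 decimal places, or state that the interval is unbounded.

On y'=λy, z=hλ:
  y_{n+1} = y_n + z·[3/4·y_n + 1/4·y_{n+1}] ⇒ (1 − 1/4z)y_{n+1} = (1 + 3/4z)y_n
  Hence R(z) = (1 + 3/4z)/(1 − 1/4z).

Boundary: |R(x)|=1, x<0.
x=-1.61: |R|=0.1480
R=−1: 1+3/4x = −1+1/4x ⇒ -1/2x=2 ⇒ x=2/(-1/2)=-4.0000
Confirm numerically:
  x=-3.701: |R|=0.92235 <1
  x=-3.207: |R|=0.77994 <1
  x=-2.804: |R|=0.64844 <1
  x=-1.605: |R|=0.14541 <1
  x=-4.198: |R|=1.04830 >1
  x=-4.127: |R|=1.03125 >1
  x=-4.082: |R|=1.02029 >1
So |R|<1 on (-4.0000, 0).

z∈(-4.0000,0).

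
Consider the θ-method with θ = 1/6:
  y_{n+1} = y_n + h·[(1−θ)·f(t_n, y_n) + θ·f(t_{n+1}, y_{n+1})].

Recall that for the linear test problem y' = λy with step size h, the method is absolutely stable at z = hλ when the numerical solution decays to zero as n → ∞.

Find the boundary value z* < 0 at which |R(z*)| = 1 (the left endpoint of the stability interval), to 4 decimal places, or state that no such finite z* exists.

left endpoint -3.0000.

Set f=λy, z=hλ:
  y_{n+1} = y_n + z·[5/6·y_n + 1/6·y_{n+1}] ⇒ (1 − 1/6z)y_{n+1} = (1 + 5/6z)y_n
  R(z) = (1 + 5/6z)/(1 − 1/6z).

Find x<0 with |R(x)|<1.
x=-0.44: |R|=0.5901
R=−1: 1+5/6x = −1+1/6x ⇒ -2/3x=2 ⇒ x=2/(-2/3)=-3.0000
Confirm numerically:
  x=-2.649: |R|=0.83767 <1
  x=-2.474: |R|=0.75171 <1
  x=-2.336: |R|=0.68138 <1
  x=-2.104: |R|=0.55775 <1
  x=-3.354: |R|=1.15138 >1
  x=-3.269: |R|=1.11609 >1
Interval (-3.0000, 0).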